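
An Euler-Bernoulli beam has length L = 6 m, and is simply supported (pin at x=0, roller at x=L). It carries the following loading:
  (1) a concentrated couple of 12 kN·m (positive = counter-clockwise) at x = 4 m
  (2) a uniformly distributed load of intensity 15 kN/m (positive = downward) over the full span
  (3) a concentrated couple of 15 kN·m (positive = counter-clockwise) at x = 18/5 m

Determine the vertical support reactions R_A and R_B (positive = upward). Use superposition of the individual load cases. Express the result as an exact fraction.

Load 1 — applied couple M₀=12 kN·m at a=4 m (b=L-a=2):
  R_A = M₀/L = 12/6 = 2 kN
  R_B = -M₀/L = -12/6 = -2 kN
Load 2 — uniform load w=15 kN/m over full span:
  R_A = wL/2 = 15·6/2 = 45 kN
  R_B = wL/2 = 15·6/2 = 45 kN
Load 3 — applied couple M₀=15 kN·m at a=18/5 m (b=L-a=12/5):
  R_A = M₀/L = 15/6 = 5/2 kN
  R_B = -M₀/L = -15/6 = -5/2 kN
Superposition: R_A = 99/2 kN, R_B = 81/2 kN

R_A = 99/2 kN, R_B = 81/2 kN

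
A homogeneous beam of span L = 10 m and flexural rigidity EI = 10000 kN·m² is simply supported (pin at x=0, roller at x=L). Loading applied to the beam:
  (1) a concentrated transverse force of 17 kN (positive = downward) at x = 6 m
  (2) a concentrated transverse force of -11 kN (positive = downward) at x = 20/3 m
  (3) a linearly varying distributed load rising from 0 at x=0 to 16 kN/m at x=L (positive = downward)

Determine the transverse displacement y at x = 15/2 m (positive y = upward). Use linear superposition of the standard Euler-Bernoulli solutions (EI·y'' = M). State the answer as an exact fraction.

Load 1 — point force P=17 kN at a=6 m (b=L-a=4):
  y_1 = -Pa(L-x)(2Lx-a²-x²)/(6LEI)  [x>a] = -17·6·(10-(15/2))·(2·10·(15/2)-6²-(15/2)²)/(6·10·10000) = -3927/160000 m
Load 2 — point force P=-11 kN at a=20/3 m (b=L-a=10/3):
  y_2 = -Pa(L-x)(2Lx-a²-x²)/(6LEI)  [x>a] = -(-11)·(20/3)·(10-(15/2))·(2·10·(15/2)-(20/3)²-(15/2)²)/(6·10·10000) = 781/51840 m
Load 3 — triangular load w₀=16 kN/m (0→w₀ over full span):
  y_3 = -w₀x(7L⁴-10L²x²+3x⁴)/(360LEI) = -16·(15/2)·(7·10⁴-10·10²·(15/2)²+3·(15/2)⁴)/(360·10·10000) = -119/1536 m
Superposition: y = Σ y_i = -2253799/25920000 m ≈ -0.086952 m

y(15/2) = -2253799/25920000 m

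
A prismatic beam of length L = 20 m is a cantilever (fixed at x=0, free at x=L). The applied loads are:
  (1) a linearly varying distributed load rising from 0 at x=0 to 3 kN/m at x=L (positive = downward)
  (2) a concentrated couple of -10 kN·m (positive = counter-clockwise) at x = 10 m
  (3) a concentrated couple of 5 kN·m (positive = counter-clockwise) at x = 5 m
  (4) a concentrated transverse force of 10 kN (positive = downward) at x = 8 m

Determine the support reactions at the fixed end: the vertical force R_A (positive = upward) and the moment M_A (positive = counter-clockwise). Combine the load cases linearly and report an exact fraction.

R_A = 40 kN, M_A = 485 kN·m

Load 1 — triangular load w₀=3 kN/m (0→w₀ over full span):
  R_A = w₀L/2 = 3·20/2 = 30 kN
  M_A = w₀L²/3 = 3·20²/3 = 400 kN·m
Load 2 — applied couple M₀=-10 kN·m at a=10 m (b=L-a=10):
  R_A = 0 kN
  M_A = -M₀ = -(-10) = 10 kN·m
Load 3 — applied couple M₀=5 kN·m at a=5 m (b=L-a=15):
  R_A = 0 kN
  M_A = -M₀ = -5 kN·m
Load 4 — point force P=10 kN at a=8 m (b=L-a=12):
  R_A = P = 10 kN
  M_A = Pa = 10·8 = 80 kN·m
Superposition: R_A = 40 kN, M_A = 485 kN·m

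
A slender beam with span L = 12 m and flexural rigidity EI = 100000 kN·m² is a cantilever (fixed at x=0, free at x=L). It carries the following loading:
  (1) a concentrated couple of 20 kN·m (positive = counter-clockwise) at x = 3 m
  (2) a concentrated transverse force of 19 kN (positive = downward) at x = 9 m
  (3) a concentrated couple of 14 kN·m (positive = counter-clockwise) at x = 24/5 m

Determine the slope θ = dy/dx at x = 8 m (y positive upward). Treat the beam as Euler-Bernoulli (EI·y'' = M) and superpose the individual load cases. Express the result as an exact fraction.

Load 1 — applied couple M₀=20 kN·m at a=3 m (b=L-a=9):
  θ_1 = M₀a/EI  [x>a] = 20·3/100000 = 3/5000 rad
Load 2 — point force P=19 kN at a=9 m (b=L-a=3):
  θ_2 = -Px(2a-x)/(2EI)  [x≤a] = -19·8·(2·9-8)/(2·100000) = -19/2500 rad
Load 3 — applied couple M₀=14 kN·m at a=24/5 m (b=L-a=36/5):
  θ_3 = M₀a/EI  [x>a] = 14·(24/5)/100000 = 21/31250 rad
Superposition: θ = Σ θ_i = -791/125000 rad ≈ -0.006328 rad

θ(8) = -791/125000 rad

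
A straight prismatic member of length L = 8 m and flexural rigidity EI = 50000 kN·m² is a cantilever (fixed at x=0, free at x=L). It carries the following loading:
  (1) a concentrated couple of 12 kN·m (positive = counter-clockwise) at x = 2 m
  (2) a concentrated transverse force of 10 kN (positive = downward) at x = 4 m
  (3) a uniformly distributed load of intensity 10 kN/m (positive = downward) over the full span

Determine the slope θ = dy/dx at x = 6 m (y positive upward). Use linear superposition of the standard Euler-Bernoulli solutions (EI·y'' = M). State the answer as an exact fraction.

Load 1 — applied couple M₀=12 kN·m at a=2 m (b=L-a=6):
  θ_1 = M₀a/EI  [x>a] = 12·2/50000 = 3/6250 rad
Load 2 — point force P=10 kN at a=4 m (b=L-a=4):
  θ_2 = -Pa²/(2EI)  [x>a] = -10·4²/(2·50000) = -1/625 rad
Load 3 — uniform load w=10 kN/m over full span:
  θ_3 = -wx(x²-3Lx+3L²)/(6EI) = -10·6·(6²-3·8·6+3·8²)/(6·50000) = -21/1250 rad
Superposition: θ = Σ θ_i = -56/3125 rad ≈ -0.017920 rad

θ(6) = -56/3125 rad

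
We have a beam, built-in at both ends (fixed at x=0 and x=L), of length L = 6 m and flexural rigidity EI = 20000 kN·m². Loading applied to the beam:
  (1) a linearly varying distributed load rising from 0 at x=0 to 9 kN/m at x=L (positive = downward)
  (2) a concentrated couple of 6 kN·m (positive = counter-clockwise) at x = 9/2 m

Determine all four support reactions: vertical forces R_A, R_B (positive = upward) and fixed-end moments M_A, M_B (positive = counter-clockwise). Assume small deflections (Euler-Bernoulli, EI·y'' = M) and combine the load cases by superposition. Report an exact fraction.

Load 1 — triangular load w₀=9 kN/m (0→w₀ over full span):
  R_A = 3w₀L/20 = 3·9·6/20 = 81/10 kN
  M_A = w₀L²/30 = 9·6²/30 = 54/5 kN·m
  R_B = 7w₀L/20 = 7·9·6/20 = 189/10 kN
  M_B = -w₀L²/20 = -9·6²/20 = -81/5 kN·m
Load 2 — applied couple M₀=6 kN·m at a=9/2 m (b=L-a=3/2):
  R_A = 6M₀ab/L³ = 6·6·(9/2)·(3/2)/6³ = 9/8 kN
  M_A = M₀b(2a-b)/L² = 6·(3/2)·(2·(9/2)-(3/2))/6² = 15/8 kN·m
  R_B = -6M₀ab/L³ = -6·6·(9/2)·(3/2)/6³ = -9/8 kN
  M_B = M₀a(2b-a)/L² = 6·(9/2)·(2·(3/2)-(9/2))/6² = -9/8 kN·m
Superposition: R_A = 369/40 kN, M_A = 507/40 kN·m, R_B = 711/40 kN, M_B = -693/40 kN·m

R_A = 369/40 kN, M_A = 507/40 kN·m, R_B = 711/40 kN, M_B = -693/40 kN·m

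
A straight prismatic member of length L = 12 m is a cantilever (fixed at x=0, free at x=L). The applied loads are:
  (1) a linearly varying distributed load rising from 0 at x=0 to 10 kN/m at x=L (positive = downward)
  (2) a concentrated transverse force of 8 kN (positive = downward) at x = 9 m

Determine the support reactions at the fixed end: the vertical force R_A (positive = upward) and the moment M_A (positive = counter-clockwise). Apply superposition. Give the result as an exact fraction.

Load 1 — triangular load w₀=10 kN/m (0→w₀ over full span):
  R_A = w₀L/2 = 10·12/2 = 60 kN
  M_A = w₀L²/3 = 10·12²/3 = 480 kN·m
Load 2 — point force P=8 kN at a=9 m (b=L-a=3):
  R_A = P = 8 kN
  M_A = Pa = 8·9 = 72 kN·m
Superposition: R_A = 68 kN, M_A = 552 kN·m

R_A = 68 kN, M_A = 552 kN·m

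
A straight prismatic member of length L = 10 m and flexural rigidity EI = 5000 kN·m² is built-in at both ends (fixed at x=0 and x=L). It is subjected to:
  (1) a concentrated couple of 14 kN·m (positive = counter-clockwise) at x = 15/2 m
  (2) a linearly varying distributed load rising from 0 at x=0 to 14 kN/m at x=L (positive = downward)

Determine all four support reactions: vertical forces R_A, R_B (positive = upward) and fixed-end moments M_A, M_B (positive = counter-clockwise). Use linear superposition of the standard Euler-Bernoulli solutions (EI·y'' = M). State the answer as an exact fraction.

R_A = 903/40 kN, M_A = 1225/24 kN·m, R_B = 1897/40 kN, M_B = -581/8 kN·m

Load 1 — applied couple M₀=14 kN·m at a=15/2 m (b=L-a=5/2):
  R_A = 6M₀ab/L³ = 6·14·(15/2)·(5/2)/10³ = 63/40 kN
  M_A = M₀b(2a-b)/L² = 14·(5/2)·(2·(15/2)-(5/2))/10² = 35/8 kN·m
  R_B = -6M₀ab/L³ = -6·14·(15/2)·(5/2)/10³ = -63/40 kN
  M_B = M₀a(2b-a)/L² = 14·(15/2)·(2·(5/2)-(15/2))/10² = -21/8 kN·m
Load 2 — triangular load w₀=14 kN/m (0→w₀ over full span):
  R_A = 3w₀L/20 = 3·14·10/20 = 21 kN
  M_A = w₀L²/30 = 14·10²/30 = 140/3 kN·m
  R_B = 7w₀L/20 = 7·14·10/20 = 49 kN
  M_B = -w₀L²/20 = -14·10²/20 = -70 kN·m
Superposition: R_A = 903/40 kN, M_A = 1225/24 kN·m, R_B = 1897/40 kN, M_B = -581/8 kN·m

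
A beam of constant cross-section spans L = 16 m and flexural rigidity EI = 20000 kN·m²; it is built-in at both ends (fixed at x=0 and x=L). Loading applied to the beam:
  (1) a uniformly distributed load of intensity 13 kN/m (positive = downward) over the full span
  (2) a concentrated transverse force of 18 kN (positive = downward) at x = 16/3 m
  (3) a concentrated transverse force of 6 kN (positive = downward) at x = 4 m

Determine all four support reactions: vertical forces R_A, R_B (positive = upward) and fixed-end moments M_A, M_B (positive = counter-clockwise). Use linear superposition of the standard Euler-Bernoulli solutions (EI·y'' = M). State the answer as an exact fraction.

R_A = 5875/48 kN, M_A = 667/2 kN·m, R_B = 5261/48 kN, M_B = -1819/6 kN·m

Load 1 — uniform load w=13 kN/m over full span:
  R_A = wL/2 = 13·16/2 = 104 kN
  M_A = wL²/12 = 13·16²/12 = 832/3 kN·m
  R_B = wL/2 = 13·16/2 = 104 kN
  M_B = -wL²/12 = -13·16²/12 = -832/3 kN·m
Load 2 — point force P=18 kN at a=16/3 m (b=L-a=32/3):
  R_A = Pb²(3a+b)/L³ = 18·(32/3)²·(3·(16/3)+(32/3))/16³ = 40/3 kN
  M_A = Pab²/L² = 18·(16/3)·(32/3)²/16² = 128/3 kN·m
  R_B = Pa²(a+3b)/L³ = 18·(16/3)²·((16/3)+3·(32/3))/16³ = 14/3 kN
  M_B = -Pa²b/L² = -18·(16/3)²·(32/3)/16² = -64/3 kN·m
Load 3 — point force P=6 kN at a=4 m (b=L-a=12):
  R_A = Pb²(3a+b)/L³ = 6·12²·(3·4+12)/16³ = 81/16 kN
  M_A = Pab²/L² = 6·4·12²/16² = 27/2 kN·m
  R_B = Pa²(a+3b)/L³ = 6·4²·(4+3·12)/16³ = 15/16 kN
  M_B = -Pa²b/L² = -6·4²·12/16² = -9/2 kN·m
Superposition: R_A = 5875/48 kN, M_A = 667/2 kN·m, R_B = 5261/48 kN, M_B = -1819/6 kN·m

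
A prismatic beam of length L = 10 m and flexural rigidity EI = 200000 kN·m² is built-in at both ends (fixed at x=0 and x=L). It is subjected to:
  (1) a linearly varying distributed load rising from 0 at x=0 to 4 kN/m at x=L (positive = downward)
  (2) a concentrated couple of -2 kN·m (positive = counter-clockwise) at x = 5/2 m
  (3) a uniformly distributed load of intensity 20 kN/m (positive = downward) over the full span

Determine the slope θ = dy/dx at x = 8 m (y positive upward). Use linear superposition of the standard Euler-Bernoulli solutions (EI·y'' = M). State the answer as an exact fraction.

Load 1 — triangular load w₀=4 kN/m (0→w₀ over full span):
  θ_1 = -w₀(2x(L-x)(L-2x)(x+2L)+x²(L-x)²)/(120LEI) = -4·(2·8·(10-8)·(10-2·8)·(8+2·10)+8²·(10-8)²)/(120·10·200000) = 4/46875 rad
Load 2 — applied couple M₀=-2 kN·m at a=5/2 m (b=L-a=15/2):
  θ_2 = (R_Ax²/2 - M_Ax - M₀(x-a))/EI  [x>a] with R_A=-9/40, M_A=3/8 = ((-9/40)·8²/2 - (3/8)·8 - (-2)·(8-(5/2)))/200000 = 1/250000 rad
Load 3 — uniform load w=20 kN/m over full span:
  θ_3 = -wx(L-x)(L-2x)/(12EI) = -20·8·(10-8)·(10-2·8)/(12·200000) = 1/1250 rad
Superposition: θ = Σ θ_i = 667/750000 rad ≈ 0.000889 rad

θ(8) = 667/750000 rad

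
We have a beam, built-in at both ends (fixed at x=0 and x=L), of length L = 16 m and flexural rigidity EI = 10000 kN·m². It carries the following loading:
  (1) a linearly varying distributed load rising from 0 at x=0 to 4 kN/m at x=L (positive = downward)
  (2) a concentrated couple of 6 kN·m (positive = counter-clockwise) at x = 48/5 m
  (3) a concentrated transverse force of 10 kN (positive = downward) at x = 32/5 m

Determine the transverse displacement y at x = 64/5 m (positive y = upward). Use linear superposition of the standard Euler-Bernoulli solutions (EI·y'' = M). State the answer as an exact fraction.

y(64/5) = -210224/9765625 m

Load 1 — triangular load w₀=4 kN/m (0→w₀ over full span):
  y_1 = -w₀x²(L-x)²(x+2L)/(120LEI) = -4·(64/5)²·(16-(64/5))²·((64/5)+2·16)/(120·16·10000) = -458752/29296875 m
Load 2 — applied couple M₀=6 kN·m at a=48/5 m (b=L-a=32/5):
  y_2 = (R_Ax³/6 - M_Ax²/2 - M₀(x-a)²/2)/EI  [x>a] with R_A=27/50, M_A=48/25 = ((27/50)·(64/5)³/6 - (48/25)·(64/5)²/2 - 6·((64/5)-(48/5))²/2)/10000 = 144/1953125 m
Load 3 — point force P=10 kN at a=32/5 m (b=L-a=48/5):
  y_3 = -Pa²(L-x)²(3bL-(3b+a)(L-x))/(6L³EI)  [x>a] = -10·(32/5)²·(16-(64/5))²·(3·(48/5)·16-(3·(48/5)+(32/5))·(16-(64/5)))/(6·16³·10000) = -34816/5859375 m
Superposition: y = Σ y_i = -210224/9765625 m ≈ -0.021527 m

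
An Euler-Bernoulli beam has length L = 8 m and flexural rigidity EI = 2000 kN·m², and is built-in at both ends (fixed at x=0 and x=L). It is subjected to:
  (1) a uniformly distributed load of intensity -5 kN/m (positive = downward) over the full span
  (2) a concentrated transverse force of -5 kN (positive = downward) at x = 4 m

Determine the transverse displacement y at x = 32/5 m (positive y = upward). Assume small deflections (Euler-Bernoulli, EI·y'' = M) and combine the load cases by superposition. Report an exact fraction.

Load 1 — uniform load w=-5 kN/m over full span:
  y_1 = -wx²(L-x)²/(24EI) = -(-5)·(32/5)²·(8-(32/5))²/(24·2000) = 512/46875 m
Load 2 — point force P=-5 kN at a=4 m (b=L-a=4):
  y_2 = -Pa²(L-x)²(3bL-(3b+a)(L-x))/(6L³EI)  [x>a] = -(-5)·4²·(8-(32/5))²·(3·4·8-(3·4+4)·(8-(32/5)))/(6·8³·2000) = 22/9375 m
Superposition: y = Σ y_i = 622/46875 m ≈ 0.013269 m

y(32/5) = 622/46875 m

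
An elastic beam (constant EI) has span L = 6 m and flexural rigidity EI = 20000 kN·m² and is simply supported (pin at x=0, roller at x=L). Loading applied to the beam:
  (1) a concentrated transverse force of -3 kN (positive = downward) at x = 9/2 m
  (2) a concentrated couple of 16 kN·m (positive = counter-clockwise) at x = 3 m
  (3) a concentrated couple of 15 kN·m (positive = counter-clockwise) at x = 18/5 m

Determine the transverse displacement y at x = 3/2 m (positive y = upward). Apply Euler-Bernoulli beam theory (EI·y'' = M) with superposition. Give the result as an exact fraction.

y(3/2) = -711/1600000 m

Load 1 — point force P=-3 kN at a=9/2 m (b=L-a=3/2):
  y_1 = -Pbx(L²-b²-x²)/(6LEI)  [x≤a] = -(-3)·(3/2)·(3/2)·(6²-(3/2)²-(3/2)²)/(6·6·20000) = 189/640000 m
Load 2 — applied couple M₀=16 kN·m at a=3 m (b=L-a=3):
  y_2 = (M₀x³/(6L)+C₁x)/EI  [x≤a] with C₁=M₀(3b²-L²)/(6L)=-4 = (16·(3/2)³/(6·6)+(-4)·(3/2))/20000 = -9/40000 m
Load 3 — applied couple M₀=15 kN·m at a=18/5 m (b=L-a=12/5):
  y_3 = (M₀x³/(6L)+C₁x)/EI  [x≤a] with C₁=M₀(3b²-L²)/(6L)=-39/5 = (15·(3/2)³/(6·6)+(-39/5)·(3/2))/20000 = -1647/3200000 m
Superposition: y = Σ y_i = -711/1600000 m ≈ -0.000444 m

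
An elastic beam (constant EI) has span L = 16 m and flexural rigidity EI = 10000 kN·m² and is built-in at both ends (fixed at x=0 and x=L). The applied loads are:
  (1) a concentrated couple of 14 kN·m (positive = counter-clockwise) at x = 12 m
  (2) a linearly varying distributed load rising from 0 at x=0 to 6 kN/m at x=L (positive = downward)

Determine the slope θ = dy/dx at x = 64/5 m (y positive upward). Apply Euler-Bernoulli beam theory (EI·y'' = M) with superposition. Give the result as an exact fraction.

θ(64/5) = 4621/390625 rad

Load 1 — applied couple M₀=14 kN·m at a=12 m (b=L-a=4):
  θ_1 = (R_Ax²/2 - M_Ax - M₀(x-a))/EI  [x>a] with R_A=63/64, M_A=35/8 = ((63/64)·(64/5)²/2 - (35/8)·(64/5) - 14·((64/5)-12))/10000 = 21/15625 rad
Load 2 — triangular load w₀=6 kN/m (0→w₀ over full span):
  θ_2 = -w₀(2x(L-x)(L-2x)(x+2L)+x²(L-x)²)/(120LEI) = -6·(2·(64/5)·(16-(64/5))·(16-2·(64/5))·((64/5)+2·16)+(64/5)²·(16-(64/5))²)/(120·16·10000) = 4096/390625 rad
Superposition: θ = Σ θ_i = 4621/390625 rad ≈ 0.011830 rad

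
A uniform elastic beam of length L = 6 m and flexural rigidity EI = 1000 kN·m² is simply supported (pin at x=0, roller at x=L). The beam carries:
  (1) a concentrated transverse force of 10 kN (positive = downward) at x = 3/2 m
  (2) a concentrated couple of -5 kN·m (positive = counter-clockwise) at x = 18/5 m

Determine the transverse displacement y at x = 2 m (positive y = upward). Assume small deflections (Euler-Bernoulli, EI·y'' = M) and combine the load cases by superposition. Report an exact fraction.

y(2) = -4589/180000 m

Load 1 — point force P=10 kN at a=3/2 m (b=L-a=9/2):
  y_1 = -Pa(L-x)(2Lx-a²-x²)/(6LEI)  [x>a] = -10·(3/2)·(6-2)·(2·6·2-(3/2)²-2²)/(6·6·1000) = -71/2400 m
Load 2 — applied couple M₀=-5 kN·m at a=18/5 m (b=L-a=12/5):
  y_2 = (M₀x³/(6L)+C₁x)/EI  [x≤a] with C₁=M₀(3b²-L²)/(6L)=13/5 = ((-5)·2³/(6·6)+(13/5)·2)/1000 = 23/5625 m
Superposition: y = Σ y_i = -4589/180000 m ≈ -0.025494 m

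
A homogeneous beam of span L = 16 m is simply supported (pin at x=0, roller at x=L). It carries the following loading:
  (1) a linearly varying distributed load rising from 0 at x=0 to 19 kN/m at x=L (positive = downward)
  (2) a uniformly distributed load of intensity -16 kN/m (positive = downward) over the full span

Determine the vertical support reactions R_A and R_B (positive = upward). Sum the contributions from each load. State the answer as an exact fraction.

R_A = -232/3 kN, R_B = -80/3 kN

Load 1 — triangular load w₀=19 kN/m (0→w₀ over full span):
  R_A = w₀L/6 = 19·16/6 = 152/3 kN
  R_B = w₀L/3 = 19·16/3 = 304/3 kN
Load 2 — uniform load w=-16 kN/m over full span:
  R_A = wL/2 = (-16)·16/2 = -128 kN
  R_B = wL/2 = (-16)·16/2 = -128 kN
Superposition: R_A = -232/3 kN, R_B = -80/3 kN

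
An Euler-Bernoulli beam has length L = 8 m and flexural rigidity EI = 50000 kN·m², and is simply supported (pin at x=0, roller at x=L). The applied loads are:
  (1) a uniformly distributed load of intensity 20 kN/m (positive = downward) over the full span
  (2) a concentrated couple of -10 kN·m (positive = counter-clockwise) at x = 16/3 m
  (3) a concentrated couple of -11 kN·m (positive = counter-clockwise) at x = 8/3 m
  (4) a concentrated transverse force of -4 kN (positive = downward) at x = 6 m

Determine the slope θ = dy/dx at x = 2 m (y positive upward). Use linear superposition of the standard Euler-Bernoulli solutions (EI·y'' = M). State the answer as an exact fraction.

Load 1 — uniform load w=20 kN/m over full span:
  θ_1 = -w(L³-6Lx²+4x³)/(24EI) = -20·(8³-6·8·2²+4·2³)/(24·50000) = -11/1875 rad
Load 2 — applied couple M₀=-10 kN·m at a=16/3 m (b=L-a=8/3):
  θ_2 = (M₀x²/(2L)+C₁)/EI  [x≤a] with C₁=M₀(3b²-L²)/(6L)=80/9 = ((-10)·2²/(2·8)+(80/9))/50000 = 23/180000 rad
Load 3 — applied couple M₀=-11 kN·m at a=8/3 m (b=L-a=16/3):
  θ_3 = (M₀x²/(2L)+C₁)/EI  [x≤a] with C₁=M₀(3b²-L²)/(6L)=-44/9 = ((-11)·2²/(2·8)+(-44/9))/50000 = -11/72000 rad
Load 4 — point force P=-4 kN at a=6 m (b=L-a=2):
  θ_4 = -Pb(L²-b²-3x²)/(6LEI)  [x≤a] = -(-4)·2·(8²-2²-3·2²)/(6·8·50000) = 1/6250 rad
Superposition: θ = Σ θ_i = -3439/600000 rad ≈ -0.005732 rad

θ(2) = -3439/600000 rad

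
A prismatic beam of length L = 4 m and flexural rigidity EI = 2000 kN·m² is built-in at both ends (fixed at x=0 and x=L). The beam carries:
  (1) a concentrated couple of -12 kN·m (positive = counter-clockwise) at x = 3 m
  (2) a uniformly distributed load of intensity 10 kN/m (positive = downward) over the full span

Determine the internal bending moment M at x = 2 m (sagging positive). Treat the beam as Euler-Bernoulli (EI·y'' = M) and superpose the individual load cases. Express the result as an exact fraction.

M(2) = 11/3 kN·m

Load 1 — applied couple M₀=-12 kN·m at a=3 m (b=L-a=1):
  M_1 = R_Ax - M_A  [x≤a] with R_A=-27/8, M_A=-15/4 = (-27/8)·2 - (-15/4) = -3 kN·m
Load 2 — uniform load w=10 kN/m over full span:
  M_2 = wLx/2 - wL²/12 - wx²/2 = 10·4·2/2 - 10·4²/12 - 10·2²/2 = 20/3 kN·m
Superposition: M = Σ M_i = 11/3 kN·m ≈ 3.666667 kN·m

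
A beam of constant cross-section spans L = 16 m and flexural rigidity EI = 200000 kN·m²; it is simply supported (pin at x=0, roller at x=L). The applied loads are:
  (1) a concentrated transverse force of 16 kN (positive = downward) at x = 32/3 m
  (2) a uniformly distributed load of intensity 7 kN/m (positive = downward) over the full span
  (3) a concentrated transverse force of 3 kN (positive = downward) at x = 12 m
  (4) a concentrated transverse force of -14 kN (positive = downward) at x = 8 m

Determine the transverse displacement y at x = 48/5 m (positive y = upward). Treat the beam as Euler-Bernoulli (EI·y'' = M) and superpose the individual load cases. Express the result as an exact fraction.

y(48/5) = -3107923/105468750 m

Load 1 — point force P=16 kN at a=32/3 m (b=L-a=16/3):
  y_1 = -Pbx(L²-b²-x²)/(6LEI)  [x≤a] = -16·(16/3)·(48/5)·(16²-(16/3)²-(48/5)²)/(6·16·200000) = -60928/10546875 m
Load 2 — uniform load w=7 kN/m over full span:
  y_2 = -wx(L³-2Lx²+x³)/(24EI) = -7·(48/5)·(16³-2·16·(48/5)²+(48/5)³)/(24·200000) = -55552/1953125 m
Load 3 — point force P=3 kN at a=12 m (b=L-a=4):
  y_3 = -Pbx(L²-b²-x²)/(6LEI)  [x≤a] = -3·4·(48/5)·(16²-4²-(48/5)²)/(6·16·200000) = -693/781250 m
Load 4 — point force P=-14 kN at a=8 m (b=L-a=8):
  y_4 = -Pa(L-x)(2Lx-a²-x²)/(6LEI)  [x>a] = -(-14)·8·(16-(48/5))·(2·16·(48/5)-8²-(48/5)²)/(6·16·200000) = 6608/1171875 m
Superposition: y = Σ y_i = -3107923/105468750 m ≈ -0.029468 m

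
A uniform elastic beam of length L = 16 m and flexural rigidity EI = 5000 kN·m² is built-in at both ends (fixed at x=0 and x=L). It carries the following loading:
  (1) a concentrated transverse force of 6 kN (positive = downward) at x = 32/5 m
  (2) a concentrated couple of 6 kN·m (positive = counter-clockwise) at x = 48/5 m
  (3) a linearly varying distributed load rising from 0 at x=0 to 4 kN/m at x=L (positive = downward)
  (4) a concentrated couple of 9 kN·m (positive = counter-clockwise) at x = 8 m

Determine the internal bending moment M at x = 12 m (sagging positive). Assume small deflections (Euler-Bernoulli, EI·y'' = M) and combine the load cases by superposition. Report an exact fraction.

Load 1 — point force P=6 kN at a=32/5 m (b=L-a=48/5):
  M_1 = Pa²(a+3b)(L-x)/L³ - Pa²b/L²  [x>a] = 6·(32/5)²·((32/5)+3·(48/5))·(16-12)/16³ - 6·(32/5)²·(48/5)/16² = -96/125 kN·m
Load 2 — applied couple M₀=6 kN·m at a=48/5 m (b=L-a=32/5):
  M_2 = R_Ax - M_A - M₀  [x>a] with R_A=27/50, M_A=48/25 = (27/50)·12 - (48/25) - 6 = -36/25 kN·m
Load 3 — triangular load w₀=4 kN/m (0→w₀ over full span):
  M_3 = 3w₀Lx/20 - w₀L²/30 - w₀x³/(6L) = 3·4·16·12/20 - 4·16²/30 - 4·12³/(6·16) = 136/15 kN·m
Load 4 — applied couple M₀=9 kN·m at a=8 m (b=L-a=8):
  M_4 = R_Ax - M_A - M₀  [x>a] with R_A=27/32, M_A=9/4 = (27/32)·12 - (9/4) - 9 = -9/8 kN·m
Superposition: M = Σ M_i = 17201/3000 kN·m ≈ 5.733667 kN·m

M(12) = 17201/3000 kN·m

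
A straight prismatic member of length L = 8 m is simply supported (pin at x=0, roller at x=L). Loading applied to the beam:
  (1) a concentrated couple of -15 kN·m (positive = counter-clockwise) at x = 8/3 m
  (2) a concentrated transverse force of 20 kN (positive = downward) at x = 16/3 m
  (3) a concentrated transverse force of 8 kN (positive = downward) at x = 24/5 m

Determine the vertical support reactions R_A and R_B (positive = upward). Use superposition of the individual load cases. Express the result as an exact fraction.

Load 1 — applied couple M₀=-15 kN·m at a=8/3 m (b=L-a=16/3):
  R_A = M₀/L = (-15)/8 = -15/8 kN
  R_B = -M₀/L = -(-15)/8 = 15/8 kN
Load 2 — point force P=20 kN at a=16/3 m (b=L-a=8/3):
  R_A = Pb/L = 20·(8/3)/8 = 20/3 kN
  R_B = Pa/L = 20·(16/3)/8 = 40/3 kN
Load 3 — point force P=8 kN at a=24/5 m (b=L-a=16/5):
  R_A = Pb/L = 8·(16/5)/8 = 16/5 kN
  R_B = Pa/L = 8·(24/5)/8 = 24/5 kN
Superposition: R_A = 959/120 kN, R_B = 2401/120 kN

R_A = 959/120 kN, R_B = 2401/120 kN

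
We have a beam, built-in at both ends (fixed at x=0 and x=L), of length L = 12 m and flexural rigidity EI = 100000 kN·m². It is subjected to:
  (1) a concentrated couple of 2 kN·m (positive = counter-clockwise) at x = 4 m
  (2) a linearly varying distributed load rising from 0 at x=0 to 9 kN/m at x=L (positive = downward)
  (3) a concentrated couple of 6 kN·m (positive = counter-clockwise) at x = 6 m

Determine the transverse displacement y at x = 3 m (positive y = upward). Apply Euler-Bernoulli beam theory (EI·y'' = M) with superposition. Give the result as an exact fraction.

y(3) = -20063/16000000 m

Load 1 — applied couple M₀=2 kN·m at a=4 m (b=L-a=8):
  y_1 = (R_Ax³/6 - M_Ax²/2)/EI  [x≤a] with R_A=2/9, M_A=0 = ((2/9)·3³/6 - 0·3²/2)/100000 = 1/100000 m
Load 2 — triangular load w₀=9 kN/m (0→w₀ over full span):
  y_2 = -w₀x²(L-x)²(x+2L)/(120LEI) = -9·3²·(12-3)²·(3+2·12)/(120·12·100000) = -19683/16000000 m
Load 3 — applied couple M₀=6 kN·m at a=6 m (b=L-a=6):
  y_3 = (R_Ax³/6 - M_Ax²/2)/EI  [x≤a] with R_A=3/4, M_A=3/2 = ((3/4)·3³/6 - (3/2)·3²/2)/100000 = -27/800000 m
Superposition: y = Σ y_i = -20063/16000000 m ≈ -0.001254 m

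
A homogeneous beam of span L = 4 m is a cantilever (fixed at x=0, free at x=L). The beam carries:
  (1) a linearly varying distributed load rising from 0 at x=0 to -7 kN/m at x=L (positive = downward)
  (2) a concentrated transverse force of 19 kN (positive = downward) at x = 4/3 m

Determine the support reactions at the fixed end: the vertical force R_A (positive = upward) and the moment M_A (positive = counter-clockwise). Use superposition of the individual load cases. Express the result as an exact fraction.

R_A = 5 kN, M_A = -12 kN·m

Load 1 — triangular load w₀=-7 kN/m (0→w₀ over full span):
  R_A = w₀L/2 = (-7)·4/2 = -14 kN
  M_A = w₀L²/3 = (-7)·4²/3 = -112/3 kN·m
Load 2 — point force P=19 kN at a=4/3 m (b=L-a=8/3):
  R_A = P = 19 kN
  M_A = Pa = 19·(4/3) = 76/3 kN·m
Superposition: R_A = 5 kN, M_A = -12 kN·m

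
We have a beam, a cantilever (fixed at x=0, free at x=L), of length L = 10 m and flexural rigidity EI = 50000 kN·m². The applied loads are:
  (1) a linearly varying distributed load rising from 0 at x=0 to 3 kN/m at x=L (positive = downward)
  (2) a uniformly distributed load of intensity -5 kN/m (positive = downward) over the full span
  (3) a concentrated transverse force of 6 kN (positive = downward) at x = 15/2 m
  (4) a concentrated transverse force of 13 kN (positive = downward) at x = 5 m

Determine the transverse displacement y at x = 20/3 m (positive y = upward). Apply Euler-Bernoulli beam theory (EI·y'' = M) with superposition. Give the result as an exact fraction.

Load 1 — triangular load w₀=3 kN/m (0→w₀ over full span):
  y_1 = (w₀Lx³/12-w₀L²x²/6-w₀x⁵/(120L))/EI = (3·10·(20/3)³/12-3·10²·(20/3)²/6-3·(20/3)⁵/(120·10))/50000 = -184/6075 m
Load 2 — uniform load w=-5 kN/m over full span:
  y_2 = -wx²(x²-4Lx+6L²)/(24EI) = -(-5)·(20/3)²·((20/3)²-4·10·(20/3)+6·10²)/(24·50000) = 17/243 m
Load 3 — point force P=6 kN at a=15/2 m (b=L-a=5/2):
  y_3 = -Px²(3a-x)/(6EI)  [x≤a] = -6·(20/3)²·(3·(15/2)-(20/3))/(6·50000) = -19/1350 m
Load 4 — point force P=13 kN at a=5 m (b=L-a=5):
  y_4 = -Pa²(3x-a)/(6EI)  [x>a] = -13·5²·(3·(20/3)-5)/(6·50000) = -13/800 m
Superposition: y = Σ y_i = 1817/194400 m ≈ 0.009347 m

y(20/3) = 1817/194400 m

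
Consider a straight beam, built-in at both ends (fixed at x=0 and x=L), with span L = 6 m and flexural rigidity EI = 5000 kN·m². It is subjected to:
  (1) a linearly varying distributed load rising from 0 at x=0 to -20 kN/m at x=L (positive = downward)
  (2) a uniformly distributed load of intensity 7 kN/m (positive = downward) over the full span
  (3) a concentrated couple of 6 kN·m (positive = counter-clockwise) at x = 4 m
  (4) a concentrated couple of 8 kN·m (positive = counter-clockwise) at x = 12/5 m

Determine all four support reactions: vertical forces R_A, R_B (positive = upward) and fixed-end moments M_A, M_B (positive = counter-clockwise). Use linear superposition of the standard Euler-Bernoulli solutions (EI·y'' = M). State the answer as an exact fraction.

R_A = 469/75 kN, M_A = -1/25 kN·m, R_B = -1819/75 kN, M_B = 439/25 kN·m

Load 1 — triangular load w₀=-20 kN/m (0→w₀ over full span):
  R_A = 3w₀L/20 = 3·(-20)·6/20 = -18 kN
  M_A = w₀L²/30 = (-20)·6²/30 = -24 kN·m
  R_B = 7w₀L/20 = 7·(-20)·6/20 = -42 kN
  M_B = -w₀L²/20 = -(-20)·6²/20 = 36 kN·m
Load 2 — uniform load w=7 kN/m over full span:
  R_A = wL/2 = 7·6/2 = 21 kN
  M_A = wL²/12 = 7·6²/12 = 21 kN·m
  R_B = wL/2 = 7·6/2 = 21 kN
  M_B = -wL²/12 = -7·6²/12 = -21 kN·m
Load 3 — applied couple M₀=6 kN·m at a=4 m (b=L-a=2):
  R_A = 6M₀ab/L³ = 6·6·4·2/6³ = 4/3 kN
  M_A = M₀b(2a-b)/L² = 6·2·(2·4-2)/6² = 2 kN·m
  R_B = -6M₀ab/L³ = -6·6·4·2/6³ = -4/3 kN
  M_B = M₀a(2b-a)/L² = 6·4·(2·2-4)/6² = 0 kN·m
Load 4 — applied couple M₀=8 kN·m at a=12/5 m (b=L-a=18/5):
  R_A = 6M₀ab/L³ = 6·8·(12/5)·(18/5)/6³ = 48/25 kN
  M_A = M₀b(2a-b)/L² = 8·(18/5)·(2·(12/5)-(18/5))/6² = 24/25 kN·m
  R_B = -6M₀ab/L³ = -6·8·(12/5)·(18/5)/6³ = -48/25 kN
  M_B = M₀a(2b-a)/L² = 8·(12/5)·(2·(18/5)-(12/5))/6² = 64/25 kN·m
Superposition: R_A = 469/75 kN, M_A = -1/25 kN·m, R_B = -1819/75 kN, M_B = 439/25 kN·m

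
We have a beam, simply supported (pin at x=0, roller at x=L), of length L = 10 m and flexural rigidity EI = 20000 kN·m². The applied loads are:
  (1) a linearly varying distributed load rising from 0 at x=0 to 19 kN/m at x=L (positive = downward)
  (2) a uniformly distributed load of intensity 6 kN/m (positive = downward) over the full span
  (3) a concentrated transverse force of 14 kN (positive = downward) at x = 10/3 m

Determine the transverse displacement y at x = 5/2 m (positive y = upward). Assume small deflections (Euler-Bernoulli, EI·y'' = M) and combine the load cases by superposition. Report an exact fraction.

y(5/2) = -527881/6635520 m

Load 1 — triangular load w₀=19 kN/m (0→w₀ over full span):
  y_1 = -w₀x(7L⁴-10L²x²+3x⁴)/(360LEI) = -19·(5/2)·(7·10⁴-10·10²·(5/2)²+3·(5/2)⁴)/(360·10·20000) = -2071/49152 m
Load 2 — uniform load w=6 kN/m over full span:
  y_2 = -wx(L³-2Lx²+x³)/(24EI) = -6·(5/2)·(10³-2·10·(5/2)²+(5/2)³)/(24·20000) = -57/2048 m
Load 3 — point force P=14 kN at a=10/3 m (b=L-a=20/3):
  y_3 = -Pbx(L²-b²-x²)/(6LEI)  [x≤a] = -14·(20/3)·(5/2)·(10²-(20/3)²-(5/2)²)/(6·10·20000) = -497/51840 m
Superposition: y = Σ y_i = -527881/6635520 m ≈ -0.079554 m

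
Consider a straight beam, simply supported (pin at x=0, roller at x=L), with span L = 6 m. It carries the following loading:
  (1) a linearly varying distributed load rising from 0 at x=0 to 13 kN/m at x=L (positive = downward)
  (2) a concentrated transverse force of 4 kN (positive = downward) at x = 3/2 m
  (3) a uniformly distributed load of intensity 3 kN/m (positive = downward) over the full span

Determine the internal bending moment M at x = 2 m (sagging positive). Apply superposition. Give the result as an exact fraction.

M(2) = 352/9 kN·m

Load 1 — triangular load w₀=13 kN/m (0→w₀ over full span):
  M_1 = w₀Lx/6 - w₀x³/(6L) = 13·6·2/6 - 13·2³/(6·6) = 208/9 kN·m
Load 2 — point force P=4 kN at a=3/2 m (b=L-a=9/2):
  M_2 = Pa(L-x)/L  [x>a] = 4·(3/2)·(6-2)/6 = 4 kN·m
Load 3 — uniform load w=3 kN/m over full span:
  M_3 = wx(L-x)/2 = 3·2·(6-2)/2 = 12 kN·m
Superposition: M = Σ M_i = 352/9 kN·m ≈ 39.111111 kN·m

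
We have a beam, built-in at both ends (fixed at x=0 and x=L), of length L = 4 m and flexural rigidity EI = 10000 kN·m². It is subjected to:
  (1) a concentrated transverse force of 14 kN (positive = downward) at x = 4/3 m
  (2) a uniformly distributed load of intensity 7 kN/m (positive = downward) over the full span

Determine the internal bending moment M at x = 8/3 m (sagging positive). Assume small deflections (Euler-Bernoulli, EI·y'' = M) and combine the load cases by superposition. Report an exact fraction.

Load 1 — point force P=14 kN at a=4/3 m (b=L-a=8/3):
  M_1 = Pa²(a+3b)(L-x)/L³ - Pa²b/L²  [x>a] = 14·(4/3)²·((4/3)+3·(8/3))·(4-(8/3))/4³ - 14·(4/3)²·(8/3)/4² = 56/81 kN·m
Load 2 — uniform load w=7 kN/m over full span:
  M_2 = wLx/2 - wL²/12 - wx²/2 = 7·4·(8/3)/2 - 7·4²/12 - 7·(8/3)²/2 = 28/9 kN·m
Superposition: M = Σ M_i = 308/81 kN·m ≈ 3.802469 kN·m

M(8/3) = 308/81 kN·m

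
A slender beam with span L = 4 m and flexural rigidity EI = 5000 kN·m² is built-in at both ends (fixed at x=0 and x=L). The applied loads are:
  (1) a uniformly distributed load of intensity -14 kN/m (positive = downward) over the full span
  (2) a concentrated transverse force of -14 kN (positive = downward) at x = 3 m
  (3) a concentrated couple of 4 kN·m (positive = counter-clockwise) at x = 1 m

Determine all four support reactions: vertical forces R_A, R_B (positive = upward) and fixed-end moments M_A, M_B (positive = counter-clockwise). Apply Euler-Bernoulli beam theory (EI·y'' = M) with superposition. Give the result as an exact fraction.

R_A = -465/16 kN, M_A = -529/24 kN·m, R_B = -655/16 kN, M_B = 667/24 kN·m

Load 1 — uniform load w=-14 kN/m over full span:
  R_A = wL/2 = (-14)·4/2 = -28 kN
  M_A = wL²/12 = (-14)·4²/12 = -56/3 kN·m
  R_B = wL/2 = (-14)·4/2 = -28 kN
  M_B = -wL²/12 = -(-14)·4²/12 = 56/3 kN·m
Load 2 — point force P=-14 kN at a=3 m (b=L-a=1):
  R_A = Pb²(3a+b)/L³ = (-14)·1²·(3·3+1)/4³ = -35/16 kN
  M_A = Pab²/L² = (-14)·3·1²/4² = -21/8 kN·m
  R_B = Pa²(a+3b)/L³ = (-14)·3²·(3+3·1)/4³ = -189/16 kN
  M_B = -Pa²b/L² = -(-14)·3²·1/4² = 63/8 kN·m
Load 3 — applied couple M₀=4 kN·m at a=1 m (b=L-a=3):
  R_A = 6M₀ab/L³ = 6·4·1·3/4³ = 9/8 kN
  M_A = M₀b(2a-b)/L² = 4·3·(2·1-3)/4² = -3/4 kN·m
  R_B = -6M₀ab/L³ = -6·4·1·3/4³ = -9/8 kN
  M_B = M₀a(2b-a)/L² = 4·1·(2·3-1)/4² = 5/4 kN·m
Superposition: R_A = -465/16 kN, M_A = -529/24 kN·m, R_B = -655/16 kN, M_B = 667/24 kN·m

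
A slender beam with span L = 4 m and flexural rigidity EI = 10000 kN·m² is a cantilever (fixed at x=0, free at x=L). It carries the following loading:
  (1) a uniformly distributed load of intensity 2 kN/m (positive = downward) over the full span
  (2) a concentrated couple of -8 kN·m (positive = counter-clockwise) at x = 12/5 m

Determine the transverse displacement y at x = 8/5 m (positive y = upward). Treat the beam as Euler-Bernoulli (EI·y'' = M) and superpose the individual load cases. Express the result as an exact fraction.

Load 1 — uniform load w=2 kN/m over full span:
  y_1 = -wx²(x²-4Lx+6L²)/(24EI) = -2·(8/5)²·((8/5)²-4·4·(8/5)+6·4²)/(24·10000) = -608/390625 m
Load 2 — applied couple M₀=-8 kN·m at a=12/5 m (b=L-a=8/5):
  y_2 = M₀x²/(2EI)  [x≤a] = (-8)·(8/5)²/(2·10000) = -16/15625 m
Superposition: y = Σ y_i = -1008/390625 m ≈ -0.002580 m

y(8/5) = -1008/390625 m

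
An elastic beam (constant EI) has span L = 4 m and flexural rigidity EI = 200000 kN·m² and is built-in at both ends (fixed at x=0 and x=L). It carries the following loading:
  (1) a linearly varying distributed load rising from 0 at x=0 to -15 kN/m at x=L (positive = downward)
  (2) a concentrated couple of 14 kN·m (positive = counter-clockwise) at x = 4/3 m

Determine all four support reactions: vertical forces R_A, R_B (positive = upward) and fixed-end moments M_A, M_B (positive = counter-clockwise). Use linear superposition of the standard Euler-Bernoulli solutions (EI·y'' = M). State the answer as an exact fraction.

Load 1 — triangular load w₀=-15 kN/m (0→w₀ over full span):
  R_A = 3w₀L/20 = 3·(-15)·4/20 = -9 kN
  M_A = w₀L²/30 = (-15)·4²/30 = -8 kN·m
  R_B = 7w₀L/20 = 7·(-15)·4/20 = -21 kN
  M_B = -w₀L²/20 = -(-15)·4²/20 = 12 kN·m
Load 2 — applied couple M₀=14 kN·m at a=4/3 m (b=L-a=8/3):
  R_A = 6M₀ab/L³ = 6·14·(4/3)·(8/3)/4³ = 14/3 kN
  M_A = M₀b(2a-b)/L² = 14·(8/3)·(2·(4/3)-(8/3))/4² = 0 kN·m
  R_B = -6M₀ab/L³ = -6·14·(4/3)·(8/3)/4³ = -14/3 kN
  M_B = M₀a(2b-a)/L² = 14·(4/3)·(2·(8/3)-(4/3))/4² = 14/3 kN·m
Superposition: R_A = -13/3 kN, M_A = -8 kN·m, R_B = -77/3 kN, M_B = 50/3 kN·m

R_A = -13/3 kN, M_A = -8 kN·m, R_B = -77/3 kN, M_B = 50/3 kN·m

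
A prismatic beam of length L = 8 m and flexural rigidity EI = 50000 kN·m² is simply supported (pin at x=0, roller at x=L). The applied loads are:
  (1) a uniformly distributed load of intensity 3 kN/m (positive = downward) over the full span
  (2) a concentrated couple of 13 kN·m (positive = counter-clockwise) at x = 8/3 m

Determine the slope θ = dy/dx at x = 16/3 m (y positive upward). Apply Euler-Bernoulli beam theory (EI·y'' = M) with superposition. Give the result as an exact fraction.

θ(16/3) = 169/337500 rad

Load 1 — uniform load w=3 kN/m over full span:
  θ_1 = -w(L³-6Lx²+4x³)/(24EI) = -3·(8³-6·8·(16/3)²+4·(16/3)³)/(24·50000) = 52/84375 rad
Load 2 — applied couple M₀=13 kN·m at a=8/3 m (b=L-a=16/3):
  θ_2 = (M₀x²/(2L)-M₀(x-a)+C₁)/EI  [x>a] with C₁=M₀(3b²-L²)/(6L)=52/9 = (13·(16/3)²/(2·8)-13·((16/3)-(8/3))+(52/9))/50000 = -13/112500 rad
Superposition: θ = Σ θ_i = 169/337500 rad ≈ 0.000501 rad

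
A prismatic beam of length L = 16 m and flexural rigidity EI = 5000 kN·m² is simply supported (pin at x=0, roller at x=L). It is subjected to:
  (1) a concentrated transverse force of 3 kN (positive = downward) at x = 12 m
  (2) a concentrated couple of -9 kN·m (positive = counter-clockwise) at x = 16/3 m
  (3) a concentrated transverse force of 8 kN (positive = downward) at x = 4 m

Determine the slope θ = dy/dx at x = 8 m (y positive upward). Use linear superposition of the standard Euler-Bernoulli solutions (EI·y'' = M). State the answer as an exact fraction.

θ(8) = 1/625 rad

Load 1 — point force P=3 kN at a=12 m (b=L-a=4):
  θ_1 = -Pb(L²-b²-3x²)/(6LEI)  [x≤a] = -3·4·(16²-4²-3·8²)/(6·16·5000) = -3/2500 rad
Load 2 — applied couple M₀=-9 kN·m at a=16/3 m (b=L-a=32/3):
  θ_2 = (M₀x²/(2L)-M₀(x-a)+C₁)/EI  [x>a] with C₁=M₀(3b²-L²)/(6L)=-8 = ((-9)·8²/(2·16)-(-9)·(8-(16/3))+(-8))/5000 = -1/2500 rad
Load 3 — point force P=8 kN at a=4 m (b=L-a=12):
  θ_3 = -Pa(2L²-6Lx+3x²+a²)/(6LEI)  [x>a] = -8·4·(2·16²-6·16·8+3·8²+4²)/(6·16·5000) = 2/625 rad
Superposition: θ = Σ θ_i = 1/625 rad ≈ 0.001600 rad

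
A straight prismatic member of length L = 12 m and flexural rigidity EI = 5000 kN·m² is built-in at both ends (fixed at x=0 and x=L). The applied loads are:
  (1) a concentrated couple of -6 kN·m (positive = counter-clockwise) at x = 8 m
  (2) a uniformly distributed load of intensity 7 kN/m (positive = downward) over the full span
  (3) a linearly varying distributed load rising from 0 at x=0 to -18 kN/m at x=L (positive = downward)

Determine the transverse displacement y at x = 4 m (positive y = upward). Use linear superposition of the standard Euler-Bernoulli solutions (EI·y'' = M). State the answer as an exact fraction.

Load 1 — applied couple M₀=-6 kN·m at a=8 m (b=L-a=4):
  y_1 = (R_Ax³/6 - M_Ax²/2)/EI  [x≤a] with R_A=-2/3, M_A=-2 = ((-2/3)·4³/6 - (-2)·4²/2)/5000 = 2/1125 m
Load 2 — uniform load w=7 kN/m over full span:
  y_2 = -wx²(L-x)²/(24EI) = -7·4²·(12-4)²/(24·5000) = -112/1875 m
Load 3 — triangular load w₀=-18 kN/m (0→w₀ over full span):
  y_3 = -w₀x²(L-x)²(x+2L)/(120LEI) = -(-18)·4²·(12-4)²·(4+2·12)/(120·12·5000) = 224/3125 m
Superposition: y = Σ y_i = 386/28125 m ≈ 0.013724 m

y(4) = 386/28125 m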